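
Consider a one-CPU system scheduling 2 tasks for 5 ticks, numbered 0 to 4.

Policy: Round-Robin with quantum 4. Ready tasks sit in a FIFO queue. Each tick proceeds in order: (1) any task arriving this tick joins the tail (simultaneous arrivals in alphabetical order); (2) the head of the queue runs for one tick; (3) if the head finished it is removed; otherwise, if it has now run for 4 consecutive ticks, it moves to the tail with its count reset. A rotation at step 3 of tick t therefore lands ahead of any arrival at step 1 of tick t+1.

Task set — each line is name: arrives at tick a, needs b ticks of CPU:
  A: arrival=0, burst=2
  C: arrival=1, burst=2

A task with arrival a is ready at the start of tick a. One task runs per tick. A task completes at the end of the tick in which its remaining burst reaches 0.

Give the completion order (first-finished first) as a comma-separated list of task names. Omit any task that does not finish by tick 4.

completion order = A, C

t=0: queue=[A] q_used=0 → run A
t=1: queue=[A,C] q_used=1 → run A
t=2: queue=[C] q_used=0 → run C
t=3: queue=[C] q_used=1 → run C
t=4: (idle)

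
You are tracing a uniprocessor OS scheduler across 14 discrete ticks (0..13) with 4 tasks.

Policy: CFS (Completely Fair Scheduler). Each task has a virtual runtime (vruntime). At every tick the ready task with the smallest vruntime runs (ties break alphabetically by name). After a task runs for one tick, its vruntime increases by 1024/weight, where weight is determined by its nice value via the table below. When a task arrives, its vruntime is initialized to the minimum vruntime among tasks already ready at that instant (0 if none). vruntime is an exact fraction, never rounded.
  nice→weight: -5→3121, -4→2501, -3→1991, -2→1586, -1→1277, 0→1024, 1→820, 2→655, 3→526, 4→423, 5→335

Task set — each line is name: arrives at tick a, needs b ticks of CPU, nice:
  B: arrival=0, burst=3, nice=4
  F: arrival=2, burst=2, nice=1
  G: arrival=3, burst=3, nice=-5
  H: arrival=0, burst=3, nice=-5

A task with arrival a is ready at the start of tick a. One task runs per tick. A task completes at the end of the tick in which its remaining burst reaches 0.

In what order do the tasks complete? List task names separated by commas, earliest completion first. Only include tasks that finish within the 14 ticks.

completion order = H, G, F, B

t=0: vr[B=0 H=0] → run B
t=1: vr[B=1024/423 H=0] → run H
t=2: vr[B=1024/423 F=1024/3121 H=1024/3121] → run F
t=3: vr[B=1024/423 F=1008896/639805 G=1024/3121 H=1024/3121] → run G
t=4: vr[B=1024/423 F=1008896/639805 G=2048/3121 H=1024/3121] → run H
t=5: vr[B=1024/423 F=1008896/639805 G=2048/3121 H=2048/3121] → run G
t=6: vr[B=1024/423 F=1008896/639805 G=3072/3121 H=2048/3121] → run H
t=7: vr[B=1024/423 F=1008896/639805 G=3072/3121] → run G
t=8: vr[B=1024/423 F=1008896/639805] → run F
t=9: vr[B=1024/423] → run B
t=10: vr[B=2048/423] → run B
t=11: (idle)
t=12: (idle)
t=13: (idle)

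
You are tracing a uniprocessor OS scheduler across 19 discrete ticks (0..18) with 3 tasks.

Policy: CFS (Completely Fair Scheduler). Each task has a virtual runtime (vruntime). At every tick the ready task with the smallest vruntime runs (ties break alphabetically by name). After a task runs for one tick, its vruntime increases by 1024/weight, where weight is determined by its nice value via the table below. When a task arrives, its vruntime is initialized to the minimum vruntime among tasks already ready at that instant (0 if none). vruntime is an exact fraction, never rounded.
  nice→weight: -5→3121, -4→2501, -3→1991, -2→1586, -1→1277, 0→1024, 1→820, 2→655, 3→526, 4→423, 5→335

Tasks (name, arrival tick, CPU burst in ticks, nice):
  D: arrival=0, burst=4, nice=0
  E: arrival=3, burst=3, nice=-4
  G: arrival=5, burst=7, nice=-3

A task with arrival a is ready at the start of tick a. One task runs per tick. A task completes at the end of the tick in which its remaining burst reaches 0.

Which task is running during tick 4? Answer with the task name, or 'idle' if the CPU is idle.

running at tick 4 = E

t=0: vr[D=0] → run D
t=1: vr[D=1] → run D
t=2: vr[D=2] → run D
t=3: vr[D=3 E=3] → run D
t=4: vr[E=3] → run E
t=5: vr[E=8527/2501 G=8527/2501] → run E
t=6: vr[E=9551/2501 G=8527/2501] → run G
t=7: vr[E=9551/2501 G=19538281/4979491] → run E
t=8: vr[G=19538281/4979491] → run G
t=9: vr[G=22099305/4979491] → run G
t=10: vr[G=24660329/4979491] → run G
t=11: vr[G=27221353/4979491] → run G
t=12: vr[G=29782377/4979491] → run G
t=13: vr[G=32343401/4979491] → run G
t=14: (idle)
t=15: (idle)
t=16: (idle)
t=17: (idle)
t=18: (idle)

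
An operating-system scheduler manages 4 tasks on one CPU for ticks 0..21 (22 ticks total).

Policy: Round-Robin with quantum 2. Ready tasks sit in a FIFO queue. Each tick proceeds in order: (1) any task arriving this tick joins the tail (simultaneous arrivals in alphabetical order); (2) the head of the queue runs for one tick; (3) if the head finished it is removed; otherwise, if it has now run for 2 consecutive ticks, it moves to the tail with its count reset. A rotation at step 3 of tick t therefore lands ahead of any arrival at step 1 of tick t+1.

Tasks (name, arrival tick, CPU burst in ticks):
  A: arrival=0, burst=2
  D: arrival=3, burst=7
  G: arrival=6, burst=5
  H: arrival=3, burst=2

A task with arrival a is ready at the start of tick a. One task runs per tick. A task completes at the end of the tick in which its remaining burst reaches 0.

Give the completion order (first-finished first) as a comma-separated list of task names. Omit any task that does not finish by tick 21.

completion order = A, H, D, G

t=0: queue=[A] q_used=0 → run A
t=1: queue=[A] q_used=1 → run A
t=2: (idle)
t=3: queue=[D,H] q_used=0 → run D
t=4: queue=[D,H] q_used=1 → run D
t=5: queue=[H,D] q_used=0 → run H
t=6: queue=[H,D,G] q_used=1 → run H
t=7: queue=[D,G] q_used=0 → run D
t=8: queue=[D,G] q_used=1 → run D
t=9: queue=[G,D] q_used=0 → run G
t=10: queue=[G,D] q_used=1 → run G
t=11: queue=[D,G] q_used=0 → run D
t=12: queue=[D,G] q_used=1 → run D
t=13: queue=[G,D] q_used=0 → run G
t=14: queue=[G,D] q_used=1 → run G
t=15: queue=[D,G] q_used=0 → run D
t=16: queue=[G] q_used=0 → run G
t=17: (idle)
t=18: (idle)
t=19: (idle)
t=20: (idle)
t=21: (idle)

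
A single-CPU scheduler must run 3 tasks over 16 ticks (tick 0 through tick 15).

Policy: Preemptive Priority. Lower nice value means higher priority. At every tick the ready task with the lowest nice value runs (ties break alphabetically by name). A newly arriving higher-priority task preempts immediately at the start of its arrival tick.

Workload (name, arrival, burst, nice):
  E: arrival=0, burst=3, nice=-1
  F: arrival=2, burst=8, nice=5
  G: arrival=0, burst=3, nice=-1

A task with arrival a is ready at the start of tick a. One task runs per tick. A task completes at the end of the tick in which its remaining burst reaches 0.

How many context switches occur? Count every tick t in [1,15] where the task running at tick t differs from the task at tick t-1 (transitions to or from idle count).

t=0: ready={E,G} → run E
t=1: ready={E,G} → run E
t=2: ready={E,F,G} → run E
t=3: ready={F,G} → run G
t=4: ready={F,G} → run G
t=5: ready={F,G} → run G
t=6: ready={F} → run F
t=7: ready={F} → run F
t=8: ready={F} → run F
t=9: ready={F} → run F
t=10: ready={F} → run F
t=11: ready={F} → run F
t=12: ready={F} → run F
t=13: ready={F} → run F
t=14: (idle)
t=15: (idle)

context switches = 3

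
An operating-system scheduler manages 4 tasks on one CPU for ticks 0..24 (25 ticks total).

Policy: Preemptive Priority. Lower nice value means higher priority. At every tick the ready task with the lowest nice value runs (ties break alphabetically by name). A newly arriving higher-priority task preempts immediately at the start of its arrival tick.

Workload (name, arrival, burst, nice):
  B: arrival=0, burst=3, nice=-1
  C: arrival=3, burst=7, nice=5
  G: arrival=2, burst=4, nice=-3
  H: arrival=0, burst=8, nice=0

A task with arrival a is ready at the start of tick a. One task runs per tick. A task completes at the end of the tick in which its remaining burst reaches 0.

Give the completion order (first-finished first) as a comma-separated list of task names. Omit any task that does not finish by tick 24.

completion order = G, B, H, C

t=0: ready={B,H} → run B
t=1: ready={B,H} → run B
t=2: ready={B,G,H} → run G
t=3: ready={B,C,G,H} → run G
t=4: ready={B,C,G,H} → run G
t=5: ready={B,C,G,H} → run G
t=6: ready={B,C,H} → run B
t=7: ready={C,H} → run H
t=8: ready={C,H} → run H
t=9: ready={C,H} → run H
t=10: ready={C,H} → run H
t=11: ready={C,H} → run H
t=12: ready={C,H} → run H
t=13: ready={C,H} → run H
t=14: ready={C,H} → run H
t=15: ready={C} → run C
t=16: ready={C} → run C
t=17: ready={C} → run C
t=18: ready={C} → run C
t=19: ready={C} → run C
t=20: ready={C} → run C
t=21: ready={C} → run C
t=22: (idle)
t=23: (idle)
t=24: (idle)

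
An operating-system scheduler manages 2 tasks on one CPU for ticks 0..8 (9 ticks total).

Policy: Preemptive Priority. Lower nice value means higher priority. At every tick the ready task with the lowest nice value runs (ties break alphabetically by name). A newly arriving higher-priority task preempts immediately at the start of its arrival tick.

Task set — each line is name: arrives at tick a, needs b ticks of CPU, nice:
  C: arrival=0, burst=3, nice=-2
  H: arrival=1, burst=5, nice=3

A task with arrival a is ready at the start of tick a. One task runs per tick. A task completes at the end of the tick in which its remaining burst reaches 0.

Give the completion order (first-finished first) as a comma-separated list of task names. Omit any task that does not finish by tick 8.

completion order = C, H

t=0: ready={C} → run C
t=1: ready={C,H} → run C
t=2: ready={C,H} → run C
t=3: ready={H} → run H
t=4: ready={H} → run H
t=5: ready={H} → run H
t=6: ready={H} → run H
t=7: ready={H} → run H
t=8: (idle)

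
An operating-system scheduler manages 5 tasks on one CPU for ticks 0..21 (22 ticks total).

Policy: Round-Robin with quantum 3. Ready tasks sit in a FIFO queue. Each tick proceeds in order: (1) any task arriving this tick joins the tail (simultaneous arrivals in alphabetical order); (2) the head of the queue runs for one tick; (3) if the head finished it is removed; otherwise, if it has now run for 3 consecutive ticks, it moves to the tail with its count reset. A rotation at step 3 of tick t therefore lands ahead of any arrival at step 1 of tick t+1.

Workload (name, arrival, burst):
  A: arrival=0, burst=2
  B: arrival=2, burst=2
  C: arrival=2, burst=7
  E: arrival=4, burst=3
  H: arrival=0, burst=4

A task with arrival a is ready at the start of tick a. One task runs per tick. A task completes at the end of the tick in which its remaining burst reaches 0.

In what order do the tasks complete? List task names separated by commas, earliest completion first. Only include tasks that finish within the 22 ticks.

completion order = A, B, E, H, C

t=0: queue=[A,H] q_used=0 → run A
t=1: queue=[A,H] q_used=1 → run A
t=2: queue=[H,B,C] q_used=0 → run H
t=3: queue=[H,B,C] q_used=1 → run H
t=4: queue=[H,B,C,E] q_used=2 → run H
t=5: queue=[B,C,E,H] q_used=0 → run B
t=6: queue=[B,C,E,H] q_used=1 → run B
t=7: queue=[C,E,H] q_used=0 → run C
t=8: queue=[C,E,H] q_used=1 → run C
t=9: queue=[C,E,H] q_used=2 → run C
t=10: queue=[E,H,C] q_used=0 → run E
t=11: queue=[E,H,C] q_used=1 → run E
t=12: queue=[E,H,C] q_used=2 → run E
t=13: queue=[H,C] q_used=0 → run H
t=14: queue=[C] q_used=0 → run C
t=15: queue=[C] q_used=1 → run C
t=16: queue=[C] q_used=2 → run C
t=17: queue=[C] q_used=0 → run C
t=18: (idle)
t=19: (idle)
t=20: (idle)
t=21: (idle)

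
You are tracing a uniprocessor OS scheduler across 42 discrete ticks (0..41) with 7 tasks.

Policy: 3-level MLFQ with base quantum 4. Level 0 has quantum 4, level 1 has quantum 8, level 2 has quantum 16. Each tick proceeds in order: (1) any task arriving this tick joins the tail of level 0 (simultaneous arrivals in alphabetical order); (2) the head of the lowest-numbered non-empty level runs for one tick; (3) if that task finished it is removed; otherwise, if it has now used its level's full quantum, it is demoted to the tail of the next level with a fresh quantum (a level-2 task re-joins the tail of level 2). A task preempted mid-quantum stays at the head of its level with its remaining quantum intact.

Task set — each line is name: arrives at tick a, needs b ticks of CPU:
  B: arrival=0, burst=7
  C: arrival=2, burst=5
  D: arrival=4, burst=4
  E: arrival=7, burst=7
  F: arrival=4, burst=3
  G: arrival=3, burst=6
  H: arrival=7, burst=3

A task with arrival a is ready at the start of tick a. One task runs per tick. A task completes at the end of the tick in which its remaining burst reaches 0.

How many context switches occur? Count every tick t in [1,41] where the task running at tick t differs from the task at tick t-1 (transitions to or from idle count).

t=0: L0/L1/L2 = B/-/- → run B
t=1: L0/L1/L2 = B/-/- → run B
t=2: L0/L1/L2 = BC/-/- → run B
t=3: L0/L1/L2 = BCG/-/- → run B
t=4: L0/L1/L2 = CGDF/B/- → run C
t=5: L0/L1/L2 = CGDF/B/- → run C
t=6: L0/L1/L2 = CGDF/B/- → run C
t=7: L0/L1/L2 = CGDFEH/B/- → run C
t=8: L0/L1/L2 = GDFEH/BC/- → run G
t=9: L0/L1/L2 = GDFEH/BC/- → run G
t=10: L0/L1/L2 = GDFEH/BC/- → run G
t=11: L0/L1/L2 = GDFEH/BC/- → run G
t=12: L0/L1/L2 = DFEH/BCG/- → run D
t=13: L0/L1/L2 = DFEH/BCG/- → run D
t=14: L0/L1/L2 = DFEH/BCG/- → run D
t=15: L0/L1/L2 = DFEH/BCG/- → run D
t=16: L0/L1/L2 = FEH/BCG/- → run F
t=17: L0/L1/L2 = FEH/BCG/- → run F
t=18: L0/L1/L2 = FEH/BCG/- → run F
t=19: L0/L1/L2 = EH/BCG/- → run E
t=20: L0/L1/L2 = EH/BCG/- → run E
t=21: L0/L1/L2 = EH/BCG/- → run E
t=22: L0/L1/L2 = EH/BCG/- → run E
t=23: L0/L1/L2 = H/BCGE/- → run H
t=24: L0/L1/L2 = H/BCGE/- → run H
t=25: L0/L1/L2 = H/BCGE/- → run H
t=26: L0/L1/L2 = -/BCGE/- → run B
t=27: L0/L1/L2 = -/BCGE/- → run B
t=28: L0/L1/L2 = -/BCGE/- → run B
t=29: L0/L1/L2 = -/CGE/- → run C
t=30: L0/L1/L2 = -/GE/- → run G
t=31: L0/L1/L2 = -/GE/- → run G
t=32: L0/L1/L2 = -/E/- → run E
t=33: L0/L1/L2 = -/E/- → run E
t=34: L0/L1/L2 = -/E/- → run E
t=35: (idle)
t=36: (idle)
t=37: (idle)
t=38: (idle)
t=39: (idle)
t=40: (idle)
t=41: (idle)

context switches = 11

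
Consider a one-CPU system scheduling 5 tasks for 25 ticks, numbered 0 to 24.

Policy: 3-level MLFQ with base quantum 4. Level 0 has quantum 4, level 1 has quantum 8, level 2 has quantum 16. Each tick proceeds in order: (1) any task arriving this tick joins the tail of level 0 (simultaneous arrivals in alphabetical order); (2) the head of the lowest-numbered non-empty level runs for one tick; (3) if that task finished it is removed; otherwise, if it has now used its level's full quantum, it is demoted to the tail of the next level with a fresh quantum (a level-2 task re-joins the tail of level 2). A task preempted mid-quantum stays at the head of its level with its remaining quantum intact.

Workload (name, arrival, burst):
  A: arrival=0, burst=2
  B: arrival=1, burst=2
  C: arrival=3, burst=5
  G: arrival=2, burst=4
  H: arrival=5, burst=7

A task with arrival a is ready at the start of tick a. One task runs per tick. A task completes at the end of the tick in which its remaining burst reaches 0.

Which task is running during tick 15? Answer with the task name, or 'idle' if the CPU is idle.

t=0: L0/L1/L2 = A/-/- → run A
t=1: L0/L1/L2 = AB/-/- → run A
t=2: L0/L1/L2 = BG/-/- → run B
t=3: L0/L1/L2 = BGC/-/- → run B
t=4: L0/L1/L2 = GC/-/- → run G
t=5: L0/L1/L2 = GCH/-/- → run G
t=6: L0/L1/L2 = GCH/-/- → run G
t=7: L0/L1/L2 = GCH/-/- → run G
t=8: L0/L1/L2 = CH/-/- → run C
t=9: L0/L1/L2 = CH/-/- → run C
t=10: L0/L1/L2 = CH/-/- → run C
t=11: L0/L1/L2 = CH/-/- → run C
t=12: L0/L1/L2 = H/C/- → run H
t=13: L0/L1/L2 = H/C/- → run H
t=14: L0/L1/L2 = H/C/- → run H
t=15: L0/L1/L2 = H/C/- → run H
t=16: L0/L1/L2 = -/CH/- → run C
t=17: L0/L1/L2 = -/H/- → run H
t=18: L0/L1/L2 = -/H/- → run H
t=19: L0/L1/L2 = -/H/- → run H
t=20: (idle)
t=21: (idle)
t=22: (idle)
t=23: (idle)
t=24: (idle)

running at tick 15 = H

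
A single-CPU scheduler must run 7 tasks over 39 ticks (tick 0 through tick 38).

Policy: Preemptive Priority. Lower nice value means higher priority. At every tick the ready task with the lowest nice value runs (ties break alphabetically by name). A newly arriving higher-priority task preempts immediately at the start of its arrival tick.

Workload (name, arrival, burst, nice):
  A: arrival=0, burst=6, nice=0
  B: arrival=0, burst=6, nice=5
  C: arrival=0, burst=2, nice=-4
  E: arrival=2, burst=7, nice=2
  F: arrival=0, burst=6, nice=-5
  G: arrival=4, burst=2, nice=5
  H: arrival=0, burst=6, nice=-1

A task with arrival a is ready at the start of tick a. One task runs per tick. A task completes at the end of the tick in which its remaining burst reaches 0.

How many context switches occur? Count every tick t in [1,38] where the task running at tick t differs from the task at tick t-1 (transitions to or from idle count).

context switches = 7

t=0: ready={A,B,C,F,H} → run F
t=1: ready={A,B,C,F,H} → run F
t=2: ready={A,B,C,E,F,H} → run F
t=3: ready={A,B,C,E,F,H} → run F
t=4: ready={A,B,C,E,F,G,H} → run F
t=5: ready={A,B,C,E,F,G,H} → run F
t=6: ready={A,B,C,E,G,H} → run C
t=7: ready={A,B,C,E,G,H} → run C
t=8: ready={A,B,E,G,H} → run H
t=9: ready={A,B,E,G,H} → run H
t=10: ready={A,B,E,G,H} → run H
t=11: ready={A,B,E,G,H} → run H
t=12: ready={A,B,E,G,H} → run H
t=13: ready={A,B,E,G,H} → run H
t=14: ready={A,B,E,G} → run A
t=15: ready={A,B,E,G} → run A
t=16: ready={A,B,E,G} → run A
t=17: ready={A,B,E,G} → run A
t=18: ready={A,B,E,G} → run A
t=19: ready={A,B,E,G} → run A
t=20: ready={B,E,G} → run E
t=21: ready={B,E,G} → run E
t=22: ready={B,E,G} → run E
t=23: ready={B,E,G} → run E
t=24: ready={B,E,G} → run E
t=25: ready={B,E,G} → run E
t=26: ready={B,E,G} → run E
t=27: ready={B,G} → run B
t=28: ready={B,G} → run B
t=29: ready={B,G} → run B
t=30: ready={B,G} → run B
t=31: ready={B,G} → run B
t=32: ready={B,G} → run B
t=33: ready={G} → run G
t=34: ready={G} → run G
t=35: (idle)
t=36: (idle)
t=37: (idle)
t=38: (idle)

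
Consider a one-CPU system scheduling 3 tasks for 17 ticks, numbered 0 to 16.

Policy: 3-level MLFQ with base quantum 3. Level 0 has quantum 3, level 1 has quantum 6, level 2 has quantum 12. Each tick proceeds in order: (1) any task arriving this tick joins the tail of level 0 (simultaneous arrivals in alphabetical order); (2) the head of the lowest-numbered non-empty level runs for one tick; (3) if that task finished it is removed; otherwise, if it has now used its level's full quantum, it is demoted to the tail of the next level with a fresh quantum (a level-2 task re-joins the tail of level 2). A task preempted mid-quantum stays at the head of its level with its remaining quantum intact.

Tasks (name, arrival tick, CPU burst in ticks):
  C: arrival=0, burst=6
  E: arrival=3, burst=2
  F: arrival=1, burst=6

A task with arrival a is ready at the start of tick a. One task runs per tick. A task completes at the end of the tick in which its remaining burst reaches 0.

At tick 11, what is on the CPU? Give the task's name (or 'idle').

t=0: L0/L1/L2 = C/-/- → run C
t=1: L0/L1/L2 = CF/-/- → run C
t=2: L0/L1/L2 = CF/-/- → run C
t=3: L0/L1/L2 = FE/C/- → run F
t=4: L0/L1/L2 = FE/C/- → run F
t=5: L0/L1/L2 = FE/C/- → run F
t=6: L0/L1/L2 = E/CF/- → run E
t=7: L0/L1/L2 = E/CF/- → run E
t=8: L0/L1/L2 = -/CF/- → run C
t=9: L0/L1/L2 = -/CF/- → run C
t=10: L0/L1/L2 = -/CF/- → run C
t=11: L0/L1/L2 = -/F/- → run F
t=12: L0/L1/L2 = -/F/- → run F
t=13: L0/L1/L2 = -/F/- → run F
t=14: (idle)
t=15: (idle)
t=16: (idle)

running at tick 11 = F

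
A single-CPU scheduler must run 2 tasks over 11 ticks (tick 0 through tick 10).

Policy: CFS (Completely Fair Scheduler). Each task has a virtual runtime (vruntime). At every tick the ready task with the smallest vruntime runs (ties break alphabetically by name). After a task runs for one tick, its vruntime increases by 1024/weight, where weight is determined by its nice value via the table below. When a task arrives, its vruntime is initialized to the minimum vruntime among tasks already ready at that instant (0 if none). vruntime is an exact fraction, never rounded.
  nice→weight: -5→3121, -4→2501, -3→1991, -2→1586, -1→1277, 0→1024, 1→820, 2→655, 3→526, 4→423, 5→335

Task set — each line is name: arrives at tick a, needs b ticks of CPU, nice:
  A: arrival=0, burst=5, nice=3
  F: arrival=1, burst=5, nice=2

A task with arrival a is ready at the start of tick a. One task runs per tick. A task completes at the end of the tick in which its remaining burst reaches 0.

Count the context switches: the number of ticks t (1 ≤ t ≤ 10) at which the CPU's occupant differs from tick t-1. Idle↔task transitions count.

t=0: vr[A=0] → run A
t=1: vr[A=512/263 F=512/263] → run A
t=2: vr[A=1024/263 F=512/263] → run F
t=3: vr[A=1024/263 F=604672/172265] → run F
t=4: vr[A=1024/263 F=873984/172265] → run A
t=5: vr[A=1536/263 F=873984/172265] → run F
t=6: vr[A=1536/263 F=1143296/172265] → run A
t=7: vr[A=2048/263 F=1143296/172265] → run F
t=8: vr[A=2048/263 F=1412608/172265] → run A
t=9: vr[F=1412608/172265] → run F
t=10: (idle)

context switches = 8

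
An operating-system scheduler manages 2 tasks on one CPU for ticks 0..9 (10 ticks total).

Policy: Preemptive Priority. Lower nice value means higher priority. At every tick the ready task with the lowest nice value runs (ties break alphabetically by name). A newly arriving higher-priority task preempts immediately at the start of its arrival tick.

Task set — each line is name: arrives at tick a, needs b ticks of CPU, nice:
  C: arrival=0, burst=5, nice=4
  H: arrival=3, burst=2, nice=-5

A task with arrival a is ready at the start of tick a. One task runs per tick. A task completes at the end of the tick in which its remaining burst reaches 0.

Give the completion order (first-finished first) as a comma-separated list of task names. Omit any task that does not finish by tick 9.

completion order = H, C

t=0: ready={C} → run C
t=1: ready={C} → run C
t=2: ready={C} → run C
t=3: ready={C,H} → run H
t=4: ready={C,H} → run H
t=5: ready={C} → run C
t=6: ready={C} → run C
t=7: (idle)
t=8: (idle)
t=9: (idle)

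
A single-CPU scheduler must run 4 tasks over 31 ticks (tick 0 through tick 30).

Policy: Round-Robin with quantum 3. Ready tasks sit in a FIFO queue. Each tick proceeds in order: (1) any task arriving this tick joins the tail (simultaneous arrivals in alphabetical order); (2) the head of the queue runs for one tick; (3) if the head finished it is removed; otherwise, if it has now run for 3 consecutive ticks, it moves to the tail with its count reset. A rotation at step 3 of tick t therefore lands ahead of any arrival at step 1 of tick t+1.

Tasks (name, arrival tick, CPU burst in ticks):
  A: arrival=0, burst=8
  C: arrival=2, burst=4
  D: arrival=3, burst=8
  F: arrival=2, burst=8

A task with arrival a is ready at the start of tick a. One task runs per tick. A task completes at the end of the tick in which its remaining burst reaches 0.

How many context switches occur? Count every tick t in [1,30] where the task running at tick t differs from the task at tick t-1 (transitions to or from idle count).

context switches = 11

t=0: queue=[A] q_used=0 → run A
t=1: queue=[A] q_used=1 → run A
t=2: queue=[A,C,F] q_used=2 → run A
t=3: queue=[C,F,A,D] q_used=0 → run C
t=4: queue=[C,F,A,D] q_used=1 → run C
t=5: queue=[C,F,A,D] q_used=2 → run C
t=6: queue=[F,A,D,C] q_used=0 → run F
t=7: queue=[F,A,D,C] q_used=1 → run F
t=8: queue=[F,A,D,C] q_used=2 → run F
t=9: queue=[A,D,C,F] q_used=0 → run A
t=10: queue=[A,D,C,F] q_used=1 → run A
t=11: queue=[A,D,C,F] q_used=2 → run A
t=12: queue=[D,C,F,A] q_used=0 → run D
t=13: queue=[D,C,F,A] q_used=1 → run D
t=14: queue=[D,C,F,A] q_used=2 → run D
t=15: queue=[C,F,A,D] q_used=0 → run C
t=16: queue=[F,A,D] q_used=0 → run F
t=17: queue=[F,A,D] q_used=1 → run F
t=18: queue=[F,A,D] q_used=2 → run F
t=19: queue=[A,D,F] q_used=0 → run A
t=20: queue=[A,D,F] q_used=1 → run A
t=21: queue=[D,F] q_used=0 → run D
t=22: queue=[D,F] q_used=1 → run D
t=23: queue=[D,F] q_used=2 → run D
t=24: queue=[F,D] q_used=0 → run F
t=25: queue=[F,D] q_used=1 → run F
t=26: queue=[D] q_used=0 → run D
t=27: queue=[D] q_used=1 → run D
t=28: (idle)
t=29: (idle)
t=30: (idle)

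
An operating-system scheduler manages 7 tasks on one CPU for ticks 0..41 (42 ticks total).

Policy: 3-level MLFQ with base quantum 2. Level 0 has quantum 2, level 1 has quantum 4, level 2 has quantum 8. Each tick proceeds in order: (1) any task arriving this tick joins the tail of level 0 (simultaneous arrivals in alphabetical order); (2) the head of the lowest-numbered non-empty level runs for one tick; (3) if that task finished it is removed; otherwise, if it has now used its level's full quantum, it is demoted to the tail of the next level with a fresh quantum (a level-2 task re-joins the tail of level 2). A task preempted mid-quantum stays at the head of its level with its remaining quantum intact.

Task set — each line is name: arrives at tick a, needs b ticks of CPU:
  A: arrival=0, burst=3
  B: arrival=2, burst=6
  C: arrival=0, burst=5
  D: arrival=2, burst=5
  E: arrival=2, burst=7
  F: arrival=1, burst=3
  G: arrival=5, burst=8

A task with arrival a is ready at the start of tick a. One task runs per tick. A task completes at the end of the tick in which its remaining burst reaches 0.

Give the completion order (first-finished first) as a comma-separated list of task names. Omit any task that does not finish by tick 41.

completion order = A, C, F, B, D, E, G

t=0: L0/L1/L2 = AC/-/- → run A
t=1: L0/L1/L2 = ACF/-/- → run A
t=2: L0/L1/L2 = CFBDE/A/- → run C
t=3: L0/L1/L2 = CFBDE/A/- → run C
t=4: L0/L1/L2 = FBDE/AC/- → run F
t=5: L0/L1/L2 = FBDEG/AC/- → run F
t=6: L0/L1/L2 = BDEG/ACF/- → run B
t=7: L0/L1/L2 = BDEG/ACF/- → run B
t=8: L0/L1/L2 = DEG/ACFB/- → run D
t=9: L0/L1/L2 = DEG/ACFB/- → run D
t=10: L0/L1/L2 = EG/ACFBD/- → run E
t=11: L0/L1/L2 = EG/ACFBD/- → run E
t=12: L0/L1/L2 = G/ACFBDE/- → run G
t=13: L0/L1/L2 = G/ACFBDE/- → run G
t=14: L0/L1/L2 = -/ACFBDEG/- → run A
t=15: L0/L1/L2 = -/CFBDEG/- → run C
t=16: L0/L1/L2 = -/CFBDEG/- → run C
t=17: L0/L1/L2 = -/CFBDEG/- → run C
t=18: L0/L1/L2 = -/FBDEG/- → run F
t=19: L0/L1/L2 = -/BDEG/- → run B
t=20: L0/L1/L2 = -/BDEG/- → run B
t=21: L0/L1/L2 = -/BDEG/- → run B
t=22: L0/L1/L2 = -/BDEG/- → run B
t=23: L0/L1/L2 = -/DEG/- → run D
t=24: L0/L1/L2 = -/DEG/- → run D
t=25: L0/L1/L2 = -/DEG/- → run D
t=26: L0/L1/L2 = -/EG/- → run E
t=27: L0/L1/L2 = -/EG/- → run E
t=28: L0/L1/L2 = -/EG/- → run E
t=29: L0/L1/L2 = -/EG/- → run E
t=30: L0/L1/L2 = -/G/E → run G
t=31: L0/L1/L2 = -/G/E → run G
t=32: L0/L1/L2 = -/G/E → run G
t=33: L0/L1/L2 = -/G/E → run G
t=34: L0/L1/L2 = -/-/EG → run E
t=35: L0/L1/L2 = -/-/G → run G
t=36: L0/L1/L2 = -/-/G → run G
t=37: (idle)
t=38: (idle)
t=39: (idle)
t=40: (idle)
t=41: (idle)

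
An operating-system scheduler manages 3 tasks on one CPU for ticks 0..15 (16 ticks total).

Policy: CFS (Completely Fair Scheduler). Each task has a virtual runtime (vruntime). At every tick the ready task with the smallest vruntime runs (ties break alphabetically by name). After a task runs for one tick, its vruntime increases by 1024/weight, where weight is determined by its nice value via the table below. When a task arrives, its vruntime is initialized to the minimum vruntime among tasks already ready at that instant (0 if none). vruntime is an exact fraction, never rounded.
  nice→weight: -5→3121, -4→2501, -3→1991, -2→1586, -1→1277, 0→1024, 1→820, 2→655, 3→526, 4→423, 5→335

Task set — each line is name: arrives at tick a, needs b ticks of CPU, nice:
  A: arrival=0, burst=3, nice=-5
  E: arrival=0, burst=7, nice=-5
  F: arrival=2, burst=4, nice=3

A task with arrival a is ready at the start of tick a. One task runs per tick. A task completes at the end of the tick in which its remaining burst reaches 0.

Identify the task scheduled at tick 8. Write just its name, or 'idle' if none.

t=0: vr[A=0 E=0] → run A
t=1: vr[A=1024/3121 E=0] → run E
t=2: vr[A=1024/3121 E=1024/3121 F=1024/3121] → run A
t=3: vr[A=2048/3121 E=1024/3121 F=1024/3121] → run E
t=4: vr[A=2048/3121 E=2048/3121 F=1024/3121] → run F
t=5: vr[A=2048/3121 E=2048/3121 F=1867264/820823] → run A
t=6: vr[E=2048/3121 F=1867264/820823] → run E
t=7: vr[E=3072/3121 F=1867264/820823] → run E
t=8: vr[E=4096/3121 F=1867264/820823] → run E
t=9: vr[E=5120/3121 F=1867264/820823] → run E
t=10: vr[E=6144/3121 F=1867264/820823] → run E
t=11: vr[F=1867264/820823] → run F
t=12: vr[F=3465216/820823] → run F
t=13: vr[F=5063168/820823] → run F
t=14: (idle)
t=15: (idle)

running at tick 8 = E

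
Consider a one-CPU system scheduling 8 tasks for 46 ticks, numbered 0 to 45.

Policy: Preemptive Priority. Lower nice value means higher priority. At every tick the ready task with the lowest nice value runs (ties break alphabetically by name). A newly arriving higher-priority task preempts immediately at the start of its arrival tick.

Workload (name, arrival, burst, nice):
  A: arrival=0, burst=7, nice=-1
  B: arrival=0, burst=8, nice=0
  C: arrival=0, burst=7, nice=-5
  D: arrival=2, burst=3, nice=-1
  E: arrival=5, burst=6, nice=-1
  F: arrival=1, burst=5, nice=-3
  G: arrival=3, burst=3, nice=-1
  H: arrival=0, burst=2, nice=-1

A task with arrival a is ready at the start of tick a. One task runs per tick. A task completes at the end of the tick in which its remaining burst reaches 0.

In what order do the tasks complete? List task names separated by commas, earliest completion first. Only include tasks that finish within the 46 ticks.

t=0: ready={A,B,C,H} → run C
t=1: ready={A,B,C,F,H} → run C
t=2: ready={A,B,C,D,F,H} → run C
t=3: ready={A,B,C,D,F,G,H} → run C
t=4: ready={A,B,C,D,F,G,H} → run C
t=5: ready={A,B,C,D,E,F,G,H} → run C
t=6: ready={A,B,C,D,E,F,G,H} → run C
t=7: ready={A,B,D,E,F,G,H} → run F
t=8: ready={A,B,D,E,F,G,H} → run F
t=9: ready={A,B,D,E,F,G,H} → run F
t=10: ready={A,B,D,E,F,G,H} → run F
t=11: ready={A,B,D,E,F,G,H} → run F
t=12: ready={A,B,D,E,G,H} → run A
t=13: ready={A,B,D,E,G,H} → run A
t=14: ready={A,B,D,E,G,H} → run A
t=15: ready={A,B,D,E,G,H} → run A
t=16: ready={A,B,D,E,G,H} → run A
t=17: ready={A,B,D,E,G,H} → run A
t=18: ready={A,B,D,E,G,H} → run A
t=19: ready={B,D,E,G,H} → run D
t=20: ready={B,D,E,G,H} → run D
t=21: ready={B,D,E,G,H} → run D
t=22: ready={B,E,G,H} → run E
t=23: ready={B,E,G,H} → run E
t=24: ready={B,E,G,H} → run E
t=25: ready={B,E,G,H} → run E
t=26: ready={B,E,G,H} → run E
t=27: ready={B,E,G,H} → run E
t=28: ready={B,G,H} → run G
t=29: ready={B,G,H} → run G
t=30: ready={B,G,H} → run G
t=31: ready={B,H} → run H
t=32: ready={B,H} → run H
t=33: ready={B} → run B
t=34: ready={B} → run B
t=35: ready={B} → run B
t=36: ready={B} → run B
t=37: ready={B} → run B
t=38: ready={B} → run B
t=39: ready={B} → run B
t=40: ready={B} → run B
t=41: (idle)
t=42: (idle)
t=43: (idle)
t=44: (idle)
t=45: (idle)

completion order = C, F, A, D, E, G, H, B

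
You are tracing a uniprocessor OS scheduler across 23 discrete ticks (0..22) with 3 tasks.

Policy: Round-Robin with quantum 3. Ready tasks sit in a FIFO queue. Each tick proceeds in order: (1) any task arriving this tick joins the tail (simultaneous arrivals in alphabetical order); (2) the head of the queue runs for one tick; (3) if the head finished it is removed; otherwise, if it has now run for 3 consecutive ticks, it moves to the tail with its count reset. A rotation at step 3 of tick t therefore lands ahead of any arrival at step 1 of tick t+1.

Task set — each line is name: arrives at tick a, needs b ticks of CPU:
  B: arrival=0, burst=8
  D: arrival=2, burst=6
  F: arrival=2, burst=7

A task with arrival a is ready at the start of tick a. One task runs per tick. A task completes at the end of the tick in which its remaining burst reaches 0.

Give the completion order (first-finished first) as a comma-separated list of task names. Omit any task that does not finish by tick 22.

completion order = D, B, F

t=0: queue=[B] q_used=0 → run B
t=1: queue=[B] q_used=1 → run B
t=2: queue=[B,D,F] q_used=2 → run B
t=3: queue=[D,F,B] q_used=0 → run D
t=4: queue=[D,F,B] q_used=1 → run D
t=5: queue=[D,F,B] q_used=2 → run D
t=6: queue=[F,B,D] q_used=0 → run F
t=7: queue=[F,B,D] q_used=1 → run F
t=8: queue=[F,B,D] q_used=2 → run F
t=9: queue=[B,D,F] q_used=0 → run B
t=10: queue=[B,D,F] q_used=1 → run B
t=11: queue=[B,D,F] q_used=2 → run B
t=12: queue=[D,F,B] q_used=0 → run D
t=13: queue=[D,F,B] q_used=1 → run D
t=14: queue=[D,F,B] q_used=2 → run D
t=15: queue=[F,B] q_used=0 → run F
t=16: queue=[F,B] q_used=1 → run F
t=17: queue=[F,B] q_used=2 → run F
t=18: queue=[B,F] q_used=0 → run B
t=19: queue=[B,F] q_used=1 → run B
t=20: queue=[F] q_used=0 → run F
t=21: (idle)
t=22: (idle)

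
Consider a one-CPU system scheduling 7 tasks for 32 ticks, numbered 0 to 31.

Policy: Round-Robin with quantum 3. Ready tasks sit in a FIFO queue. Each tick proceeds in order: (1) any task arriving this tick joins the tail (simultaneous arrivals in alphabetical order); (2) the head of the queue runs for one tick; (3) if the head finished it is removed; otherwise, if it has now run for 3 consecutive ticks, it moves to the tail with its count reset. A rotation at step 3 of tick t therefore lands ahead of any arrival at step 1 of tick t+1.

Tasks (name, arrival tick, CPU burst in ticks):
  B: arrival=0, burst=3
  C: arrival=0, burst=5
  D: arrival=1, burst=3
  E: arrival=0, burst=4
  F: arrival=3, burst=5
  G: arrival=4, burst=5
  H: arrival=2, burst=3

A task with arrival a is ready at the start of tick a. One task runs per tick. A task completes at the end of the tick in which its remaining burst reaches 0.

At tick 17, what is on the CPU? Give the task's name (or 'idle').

running at tick 17 = F

t=0: queue=[B,C,E] q_used=0 → run B
t=1: queue=[B,C,E,D] q_used=1 → run B
t=2: queue=[B,C,E,D,H] q_used=2 → run B
t=3: queue=[C,E,D,H,F] q_used=0 → run C
t=4: queue=[C,E,D,H,F,G] q_used=1 → run C
t=5: queue=[C,E,D,H,F,G] q_used=2 → run C
t=6: queue=[E,D,H,F,G,C] q_used=0 → run E
t=7: queue=[E,D,H,F,G,C] q_used=1 → run E
t=8: queue=[E,D,H,F,G,C] q_used=2 → run E
t=9: queue=[D,H,F,G,C,E] q_used=0 → run D
t=10: queue=[D,H,F,G,C,E] q_used=1 → run D
t=11: queue=[D,H,F,G,C,E] q_used=2 → run D
t=12: queue=[H,F,G,C,E] q_used=0 → run H
t=13: queue=[H,F,G,C,E] q_used=1 → run H
t=14: queue=[H,F,G,C,E] q_used=2 → run H
t=15: queue=[F,G,C,E] q_used=0 → run F
t=16: queue=[F,G,C,E] q_used=1 → run F
t=17: queue=[F,G,C,E] q_used=2 → run F
t=18: queue=[G,C,E,F] q_used=0 → run G
t=19: queue=[G,C,E,F] q_used=1 → run G
t=20: queue=[G,C,E,F] q_used=2 → run G
t=21: queue=[C,E,F,G] q_used=0 → run C
t=22: queue=[C,E,F,G] q_used=1 → run C
t=23: queue=[E,F,G] q_used=0 → run E
t=24: queue=[F,G] q_used=0 → run F
t=25: queue=[F,G] q_used=1 → run F
t=26: queue=[G] q_used=0 → run G
t=27: queue=[G] q_used=1 → run G
t=28: (idle)
t=29: (idle)
t=30: (idle)
t=31: (idle)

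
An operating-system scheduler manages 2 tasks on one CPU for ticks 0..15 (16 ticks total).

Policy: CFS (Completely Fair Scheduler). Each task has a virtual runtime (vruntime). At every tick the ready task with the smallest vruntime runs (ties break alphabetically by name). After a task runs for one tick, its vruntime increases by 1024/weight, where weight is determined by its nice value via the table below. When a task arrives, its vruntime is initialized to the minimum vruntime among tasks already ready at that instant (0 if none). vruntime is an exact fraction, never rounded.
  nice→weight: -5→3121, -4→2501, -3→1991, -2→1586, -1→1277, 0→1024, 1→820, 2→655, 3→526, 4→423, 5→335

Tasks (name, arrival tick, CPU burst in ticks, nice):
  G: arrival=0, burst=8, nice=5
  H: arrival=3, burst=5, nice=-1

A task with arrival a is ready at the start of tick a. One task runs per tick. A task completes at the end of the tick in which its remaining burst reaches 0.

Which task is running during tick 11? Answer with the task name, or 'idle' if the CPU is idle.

t=0: vr[G=0] → run G
t=1: vr[G=1024/335] → run G
t=2: vr[G=2048/335] → run G
t=3: vr[G=3072/335 H=3072/335] → run G
t=4: vr[G=4096/335 H=3072/335] → run H
t=5: vr[G=4096/335 H=4265984/427795] → run H
t=6: vr[G=4096/335 H=4609024/427795] → run H
t=7: vr[G=4096/335 H=4952064/427795] → run H
t=8: vr[G=4096/335 H=5295104/427795] → run G
t=9: vr[G=1024/67 H=5295104/427795] → run H
t=10: vr[G=1024/67] → run G
t=11: vr[G=6144/335] → run G
t=12: vr[G=7168/335] → run G
t=13: (idle)
t=14: (idle)
t=15: (idle)

running at tick 11 = G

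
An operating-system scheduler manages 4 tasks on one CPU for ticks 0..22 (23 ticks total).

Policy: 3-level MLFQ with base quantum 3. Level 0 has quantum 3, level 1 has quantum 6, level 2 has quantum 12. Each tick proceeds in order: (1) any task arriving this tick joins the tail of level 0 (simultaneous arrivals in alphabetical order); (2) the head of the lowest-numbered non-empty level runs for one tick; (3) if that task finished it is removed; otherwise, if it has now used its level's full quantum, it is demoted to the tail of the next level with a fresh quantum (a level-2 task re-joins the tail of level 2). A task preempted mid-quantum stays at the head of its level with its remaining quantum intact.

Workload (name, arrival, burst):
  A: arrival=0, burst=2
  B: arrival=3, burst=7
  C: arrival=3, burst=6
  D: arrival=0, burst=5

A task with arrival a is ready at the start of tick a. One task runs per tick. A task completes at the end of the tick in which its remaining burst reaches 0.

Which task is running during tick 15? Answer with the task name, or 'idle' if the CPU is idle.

t=0: L0/L1/L2 = AD/-/- → run A
t=1: L0/L1/L2 = AD/-/- → run A
t=2: L0/L1/L2 = D/-/- → run D
t=3: L0/L1/L2 = DBC/-/- → run D
t=4: L0/L1/L2 = DBC/-/- → run D
t=5: L0/L1/L2 = BC/D/- → run B
t=6: L0/L1/L2 = BC/D/- → run B
t=7: L0/L1/L2 = BC/D/- → run B
t=8: L0/L1/L2 = C/DB/- → run C
t=9: L0/L1/L2 = C/DB/- → run C
t=10: L0/L1/L2 = C/DB/- → run C
t=11: L0/L1/L2 = -/DBC/- → run D
t=12: L0/L1/L2 = -/DBC/- → run D
t=13: L0/L1/L2 = -/BC/- → run B
t=14: L0/L1/L2 = -/BC/- → run B
t=15: L0/L1/L2 = -/BC/- → run B
t=16: L0/L1/L2 = -/BC/- → run B
t=17: L0/L1/L2 = -/C/- → run C
t=18: L0/L1/L2 = -/C/- → run C
t=19: L0/L1/L2 = -/C/- → run C
t=20: (idle)
t=21: (idle)
t=22: (idle)

running at tick 15 = B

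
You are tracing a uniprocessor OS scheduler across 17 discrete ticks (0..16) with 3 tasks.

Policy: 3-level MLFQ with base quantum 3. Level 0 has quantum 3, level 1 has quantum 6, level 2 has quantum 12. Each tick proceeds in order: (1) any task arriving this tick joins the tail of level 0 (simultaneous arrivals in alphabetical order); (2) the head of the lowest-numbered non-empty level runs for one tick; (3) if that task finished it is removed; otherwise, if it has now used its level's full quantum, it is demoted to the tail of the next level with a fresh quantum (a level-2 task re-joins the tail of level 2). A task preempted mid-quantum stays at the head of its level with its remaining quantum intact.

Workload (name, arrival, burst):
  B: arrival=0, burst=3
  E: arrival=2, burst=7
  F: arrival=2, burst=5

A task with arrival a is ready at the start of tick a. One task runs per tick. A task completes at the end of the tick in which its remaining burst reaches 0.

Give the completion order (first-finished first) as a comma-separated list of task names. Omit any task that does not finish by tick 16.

completion order = B, E, F

t=0: L0/L1/L2 = B/-/- → run B
t=1: L0/L1/L2 = B/-/- → run B
t=2: L0/L1/L2 = BEF/-/- → run B
t=3: L0/L1/L2 = EF/-/- → run E
t=4: L0/L1/L2 = EF/-/- → run E
t=5: L0/L1/L2 = EF/-/- → run E
t=6: L0/L1/L2 = F/E/- → run F
t=7: L0/L1/L2 = F/E/- → run F
t=8: L0/L1/L2 = F/E/- → run F
t=9: L0/L1/L2 = -/EF/- → run E
t=10: L0/L1/L2 = -/EF/- → run E
t=11: L0/L1/L2 = -/EF/- → run E
t=12: L0/L1/L2 = -/EF/- → run E
t=13: L0/L1/L2 = -/F/- → run F
t=14: L0/L1/L2 = -/F/- → run F
t=15: (idle)
t=16: (idle)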